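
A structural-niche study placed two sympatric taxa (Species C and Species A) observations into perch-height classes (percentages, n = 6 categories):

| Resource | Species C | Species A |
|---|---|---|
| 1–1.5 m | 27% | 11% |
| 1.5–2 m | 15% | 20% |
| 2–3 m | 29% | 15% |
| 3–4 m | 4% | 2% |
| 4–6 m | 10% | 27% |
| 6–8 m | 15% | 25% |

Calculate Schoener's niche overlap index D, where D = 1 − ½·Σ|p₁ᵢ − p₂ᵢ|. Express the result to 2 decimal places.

Convert percentages to proportions (divide by 100).
Σ|p₁ᵢ − p₂ᵢ| = 0.16 + 0.05 + 0.14 + 0.02 + 0.17 + 0.10 = 0.64
D = 1 − ½ × 0.64 = 1 − 0.320 = 0.6800

0.68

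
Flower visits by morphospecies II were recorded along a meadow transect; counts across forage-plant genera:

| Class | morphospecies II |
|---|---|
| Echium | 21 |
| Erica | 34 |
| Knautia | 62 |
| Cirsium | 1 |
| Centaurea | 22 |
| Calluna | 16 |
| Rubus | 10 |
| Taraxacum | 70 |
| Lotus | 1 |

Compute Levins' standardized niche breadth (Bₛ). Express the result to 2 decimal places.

Proportions for morphospecies II (n=237): 21/237=0.0886, 34/237=0.1435, 62/237=0.2616, 1/237=0.0042, 22/237=0.0928, 16/237=0.0675, 10/237=0.0422, 70/237=0.2954, 1/237=0.0042
Σpᵢ² = 0.0886² + 0.1435² + 0.2616² + 0.0042² + 0.0928² + 0.0675² + 0.0422² + 0.2954² + 0.0042² = 0.007850 + 0.020592 + 0.068435 + 0.000018 + 0.008612 + 0.004556 + 0.001781 + 0.087261 + 0.000018 = 0.199123
B = 1 / 0.199123 = 5.0220
Bₛ = (B − 1)/(n − 1) = (5.0220 − 1)/(9 − 1) = 4.0220/8 = 0.5028

0.50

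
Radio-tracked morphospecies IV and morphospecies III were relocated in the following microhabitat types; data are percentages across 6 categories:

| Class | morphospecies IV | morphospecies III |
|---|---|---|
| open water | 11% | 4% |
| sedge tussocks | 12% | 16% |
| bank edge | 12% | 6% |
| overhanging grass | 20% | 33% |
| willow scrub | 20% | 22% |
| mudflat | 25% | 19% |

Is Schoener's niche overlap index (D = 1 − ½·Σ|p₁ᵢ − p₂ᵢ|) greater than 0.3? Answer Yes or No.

Convert percentages to proportions (divide by 100).
Σ|p₁ᵢ − p₂ᵢ| = 0.07 + 0.04 + 0.06 + 0.13 + 0.02 + 0.06 = 0.38
D = 1 − ½ × 0.38 = 1 − 0.190 = 0.8100
D = 0.8100 > 0.3 → Yes.

Yes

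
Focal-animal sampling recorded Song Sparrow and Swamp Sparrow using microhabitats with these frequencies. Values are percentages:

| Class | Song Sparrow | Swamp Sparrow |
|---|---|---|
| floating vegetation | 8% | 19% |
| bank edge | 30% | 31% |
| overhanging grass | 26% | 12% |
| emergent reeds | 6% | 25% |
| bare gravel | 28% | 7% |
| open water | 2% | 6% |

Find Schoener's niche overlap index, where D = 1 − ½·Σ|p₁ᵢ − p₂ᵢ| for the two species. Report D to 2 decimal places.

Convert percentages to proportions (divide by 100).
Σ|p₁ᵢ − p₂ᵢ| = 0.11 + 0.01 + 0.14 + 0.19 + 0.21 + 0.04 = 0.70
D = 1 − ½ × 0.70 = 1 − 0.350 = 0.6500

0.65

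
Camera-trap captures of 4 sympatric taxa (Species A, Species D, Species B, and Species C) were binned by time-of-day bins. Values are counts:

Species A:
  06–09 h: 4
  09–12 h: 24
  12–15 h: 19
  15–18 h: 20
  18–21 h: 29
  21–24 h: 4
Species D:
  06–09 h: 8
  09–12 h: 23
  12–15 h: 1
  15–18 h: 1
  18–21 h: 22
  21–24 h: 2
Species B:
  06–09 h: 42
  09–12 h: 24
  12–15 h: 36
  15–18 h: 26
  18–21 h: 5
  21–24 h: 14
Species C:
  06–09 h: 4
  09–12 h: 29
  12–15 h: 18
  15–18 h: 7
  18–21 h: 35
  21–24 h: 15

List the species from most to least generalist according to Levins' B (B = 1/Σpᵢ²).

Species B > Species A > Species C > Species D

Proportions for Species A (n=100): 4/100=0.0400, 24/100=0.2400, 19/100=0.1900, 20/100=0.2000, 29/100=0.2900, 4/100=0.0400
Proportions for Species D (n=57): 8/57=0.1404, 23/57=0.4035, 1/57=0.0175, 1/57=0.0175, 22/57=0.3860, 2/57=0.0351
Proportions for Species B (n=147): 42/147=0.2857, 24/147=0.1633, 36/147=0.2449, 26/147=0.1769, 5/147=0.0340, 14/147=0.0952
Proportions for Species C (n=108): 4/108=0.0370, 29/108=0.2685, 18/108=0.1667, 7/108=0.0648, 35/108=0.3241, 15/108=0.1389
Σp_Aᵢ² = 0.0400² + 0.2400² + 0.1900² + 0.2000² + 0.2900² + 0.0400² = 0.001600 + 0.057600 + 0.036100 + 0.040000 + 0.084100 + 0.001600 = 0.221000
B_A = 1 / 0.221000 = 4.5249
Σp_Dᵢ² = 0.1404² + 0.4035² + 0.0175² + 0.0175² + 0.3860² + 0.0351² = 0.019712 + 0.162812 + 0.000306 + 0.000306 + 0.148996 + 0.001232 = 0.333364
B_D = 1 / 0.333364 = 2.9997
Σp_Bᵢ² = 0.2857² + 0.1633² + 0.2449² + 0.1769² + 0.0340² + 0.0952² = 0.081624 + 0.026667 + 0.059976 + 0.031294 + 0.001156 + 0.009063 = 0.209780
B_B = 1 / 0.209780 = 4.7669
Σp_Cᵢ² = 0.0370² + 0.2685² + 0.1667² + 0.0648² + 0.3241² + 0.1389² = 0.001369 + 0.072092 + 0.027789 + 0.004199 + 0.105041 + 0.019293 = 0.229783
B_C = 1 / 0.229783 = 4.3519
Ranking by B (broadest → narrowest): Species B (4.77) > Species A (4.52) > Species C (4.35) > Species D (3.00)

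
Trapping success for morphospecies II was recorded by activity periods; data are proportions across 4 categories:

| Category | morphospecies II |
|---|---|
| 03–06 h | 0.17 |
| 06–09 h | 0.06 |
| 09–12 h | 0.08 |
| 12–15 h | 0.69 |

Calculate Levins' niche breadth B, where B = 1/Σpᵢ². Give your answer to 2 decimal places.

1.94

Σpᵢ² = 0.17² + 0.06² + 0.08² + 0.69² = 0.0289 + 0.0036 + 0.0064 + 0.4761 = 0.5150
B = 1 / 0.5150 = 1.9417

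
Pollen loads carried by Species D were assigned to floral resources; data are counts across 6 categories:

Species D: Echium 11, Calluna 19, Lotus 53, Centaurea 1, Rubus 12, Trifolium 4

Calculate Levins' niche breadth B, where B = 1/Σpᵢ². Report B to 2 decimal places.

Proportions for Species D (n=100): 11/100=0.1100, 19/100=0.1900, 53/100=0.5300, 1/100=0.0100, 12/100=0.1200, 4/100=0.0400
Σpᵢ² = 0.1100² + 0.1900² + 0.5300² + 0.0100² + 0.1200² + 0.0400² = 0.012100 + 0.036100 + 0.280900 + 0.000100 + 0.014400 + 0.001600 = 0.345200
B = 1 / 0.345200 = 2.8969

2.90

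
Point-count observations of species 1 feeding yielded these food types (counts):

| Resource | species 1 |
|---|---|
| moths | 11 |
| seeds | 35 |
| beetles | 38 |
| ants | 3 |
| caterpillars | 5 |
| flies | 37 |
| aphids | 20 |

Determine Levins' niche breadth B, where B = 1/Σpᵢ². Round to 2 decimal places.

4.83

Proportions for species 1 (n=149): 11/149=0.0738, 35/149=0.2349, 38/149=0.2550, 3/149=0.0201, 5/149=0.0336, 37/149=0.2483, 20/149=0.1342
Σpᵢ² = 0.0738² + 0.2349² + 0.2550² + 0.0201² + 0.0336² + 0.2483² + 0.1342² = 0.005446 + 0.055178 + 0.065025 + 0.000404 + 0.001129 + 0.061653 + 0.018010 = 0.206845
B = 1 / 0.206845 = 4.8345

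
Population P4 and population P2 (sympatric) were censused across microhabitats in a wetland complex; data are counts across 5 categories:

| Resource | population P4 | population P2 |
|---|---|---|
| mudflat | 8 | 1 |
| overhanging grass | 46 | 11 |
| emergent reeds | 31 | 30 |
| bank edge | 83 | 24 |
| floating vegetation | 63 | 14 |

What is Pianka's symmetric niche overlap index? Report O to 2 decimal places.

0.86

Proportions for population P4 (n=231): 8/231=0.0346, 46/231=0.1991, 31/231=0.1342, 83/231=0.3593, 63/231=0.2727
Proportions for population P2 (n=80): 1/80=0.0125, 11/80=0.1375, 30/80=0.3750, 24/80=0.3000, 14/80=0.1750
Σ p₁ᵢp₂ᵢ = 0.000433 + 0.027376 + 0.050325 + 0.107790 + 0.047723 = 0.233647
Σp_1ᵢ² = 0.0346² + 0.1991² + 0.1342² + 0.3593² + 0.2727² = 0.001197 + 0.039641 + 0.018010 + 0.129096 + 0.074365 = 0.262309
Σp_2ᵢ² = 0.0125² + 0.1375² + 0.3750² + 0.3000² + 0.1750² = 0.000156 + 0.018906 + 0.140625 + 0.090000 + 0.030625 = 0.280312
O = 0.233647 / √(0.262309 × 0.280312) = 0.233647 / 0.2711611 = 0.8617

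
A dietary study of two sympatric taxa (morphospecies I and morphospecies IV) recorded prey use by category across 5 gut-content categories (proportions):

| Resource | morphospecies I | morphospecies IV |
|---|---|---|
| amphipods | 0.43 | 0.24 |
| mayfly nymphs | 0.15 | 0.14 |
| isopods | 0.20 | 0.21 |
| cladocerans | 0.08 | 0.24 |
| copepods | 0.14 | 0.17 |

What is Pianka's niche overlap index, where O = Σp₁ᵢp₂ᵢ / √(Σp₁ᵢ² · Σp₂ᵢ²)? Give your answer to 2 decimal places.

Σ p₁ᵢp₂ᵢ = 0.1032 + 0.0210 + 0.0420 + 0.0192 + 0.0238 = 0.2092
Σp_1ᵢ² = 0.43² + 0.15² + 0.20² + 0.08² + 0.14² = 0.1849 + 0.0225 + 0.0400 + 0.0064 + 0.0196 = 0.2734
Σp_2ᵢ² = 0.24² + 0.14² + 0.21² + 0.24² + 0.17² = 0.0576 + 0.0196 + 0.0441 + 0.0576 + 0.0289 = 0.2078
O = 0.2092 / √(0.2734 × 0.2078) = 0.2092 / 0.23835 = 0.8777

0.88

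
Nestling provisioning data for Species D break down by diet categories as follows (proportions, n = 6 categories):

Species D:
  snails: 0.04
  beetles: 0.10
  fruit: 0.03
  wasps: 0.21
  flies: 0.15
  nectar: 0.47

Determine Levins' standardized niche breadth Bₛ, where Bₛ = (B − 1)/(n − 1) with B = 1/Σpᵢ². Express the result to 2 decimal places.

0.47

Σpᵢ² = 0.04² + 0.10² + 0.03² + 0.21² + 0.15² + 0.47² = 0.0016 + 0.0100 + 0.0009 + 0.0441 + 0.0225 + 0.2209 = 0.3000
B = 1 / 0.3000 = 3.3333
Bₛ = (B − 1)/(n − 1) = (3.3333 − 1)/(6 − 1) = 2.3333/5 = 0.4667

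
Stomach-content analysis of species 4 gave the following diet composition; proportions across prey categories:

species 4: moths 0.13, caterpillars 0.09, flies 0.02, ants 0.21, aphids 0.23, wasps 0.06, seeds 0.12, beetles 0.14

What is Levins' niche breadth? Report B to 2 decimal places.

6.25

Σpᵢ² = 0.13² + 0.09² + 0.02² + 0.21² + 0.23² + 0.06² + 0.12² + 0.14² = 0.0169 + 0.0081 + 0.0004 + 0.0441 + 0.0529 + 0.0036 + 0.0144 + 0.0196 = 0.1600
B = 1 / 0.1600 = 6.2500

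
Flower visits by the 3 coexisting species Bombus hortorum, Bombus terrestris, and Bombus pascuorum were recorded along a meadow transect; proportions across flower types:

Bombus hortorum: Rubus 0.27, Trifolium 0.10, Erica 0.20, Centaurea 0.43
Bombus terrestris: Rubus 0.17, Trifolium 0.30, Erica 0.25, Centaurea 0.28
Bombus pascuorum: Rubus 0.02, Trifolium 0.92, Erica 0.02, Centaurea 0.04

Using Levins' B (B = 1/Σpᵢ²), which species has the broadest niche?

Bombus terrestris

Σp_hortᵢ² = 0.27² + 0.10² + 0.20² + 0.43² = 0.0729 + 0.0100 + 0.0400 + 0.1849 = 0.3078
B_hort = 1 / 0.3078 = 3.2489
Σp_terrᵢ² = 0.17² + 0.30² + 0.25² + 0.28² = 0.0289 + 0.0900 + 0.0625 + 0.0784 = 0.2598
B_terr = 1 / 0.2598 = 3.8491
Σp_pascᵢ² = 0.02² + 0.92² + 0.02² + 0.04² = 0.0004 + 0.8464 + 0.0004 + 0.0016 = 0.8488
B_pasc = 1 / 0.8488 = 1.1781
Highest B → broadest niche (most generalist): Bombus terrestris (B = 3.85).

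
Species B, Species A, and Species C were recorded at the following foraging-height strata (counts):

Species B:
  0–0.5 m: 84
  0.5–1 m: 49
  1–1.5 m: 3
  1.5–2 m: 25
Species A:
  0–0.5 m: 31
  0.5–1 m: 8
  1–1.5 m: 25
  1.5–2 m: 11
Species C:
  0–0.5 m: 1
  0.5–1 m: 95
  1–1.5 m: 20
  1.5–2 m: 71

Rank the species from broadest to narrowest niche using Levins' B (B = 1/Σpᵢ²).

Proportions for Species B (n=161): 84/161=0.5217, 49/161=0.3043, 3/161=0.0186, 25/161=0.1553
Proportions for Species A (n=75): 31/75=0.4133, 8/75=0.1067, 25/75=0.3333, 11/75=0.1467
Proportions for Species C (n=187): 1/187=0.0053, 95/187=0.5080, 20/187=0.1070, 71/187=0.3797
Σp_Bᵢ² = 0.5217² + 0.3043² + 0.0186² + 0.1553² = 0.272171 + 0.092598 + 0.000346 + 0.024118 = 0.389233
B_B = 1 / 0.389233 = 2.5692
Σp_Aᵢ² = 0.4133² + 0.1067² + 0.3333² + 0.1467² = 0.170817 + 0.011385 + 0.111089 + 0.021521 = 0.314812
B_A = 1 / 0.314812 = 3.1765
Σp_Cᵢ² = 0.0053² + 0.5080² + 0.1070² + 0.3797² = 0.000028 + 0.258064 + 0.011449 + 0.144172 = 0.413713
B_C = 1 / 0.413713 = 2.4171
Ranking by B (broadest → narrowest): Species A (3.18) > Species B (2.57) > Species C (2.42)

Species A > Species B > Species C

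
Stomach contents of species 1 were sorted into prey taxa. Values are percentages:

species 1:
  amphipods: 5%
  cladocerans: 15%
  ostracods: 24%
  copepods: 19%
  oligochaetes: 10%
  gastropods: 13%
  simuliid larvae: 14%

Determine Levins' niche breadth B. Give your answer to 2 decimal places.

Convert percentages to proportions (divide by 100).
Σpᵢ² = 0.05² + 0.15² + 0.24² + 0.19² + 0.10² + 0.13² + 0.14² = 0.0025 + 0.0225 + 0.0576 + 0.0361 + 0.0100 + 0.0169 + 0.0196 = 0.1652
B = 1 / 0.1652 = 6.0533

6.05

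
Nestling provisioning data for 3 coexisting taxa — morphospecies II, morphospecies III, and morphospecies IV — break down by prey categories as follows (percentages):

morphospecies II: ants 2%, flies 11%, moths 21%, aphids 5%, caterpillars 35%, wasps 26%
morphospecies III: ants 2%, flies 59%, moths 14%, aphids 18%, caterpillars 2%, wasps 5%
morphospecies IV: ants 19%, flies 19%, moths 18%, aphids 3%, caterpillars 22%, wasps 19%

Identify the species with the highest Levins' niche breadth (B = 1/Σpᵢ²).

Convert percentages to proportions (divide by 100).
Σp_IIᵢ² = 0.02² + 0.11² + 0.21² + 0.05² + 0.35² + 0.26² = 0.0004 + 0.0121 + 0.0441 + 0.0025 + 0.1225 + 0.0676 = 0.2492
B_II = 1 / 0.2492 = 4.0128
Σp_IIIᵢ² = 0.02² + 0.59² + 0.14² + 0.18² + 0.02² + 0.05² = 0.0004 + 0.3481 + 0.0196 + 0.0324 + 0.0004 + 0.0025 = 0.4034
B_III = 1 / 0.4034 = 2.4789
Σp_IVᵢ² = 0.19² + 0.19² + 0.18² + 0.03² + 0.22² + 0.19² = 0.0361 + 0.0361 + 0.0324 + 0.0009 + 0.0484 + 0.0361 = 0.1900
B_IV = 1 / 0.1900 = 5.2632
Highest B → broadest niche (most generalist): morphospecies IV (B = 5.26).

morphospecies IV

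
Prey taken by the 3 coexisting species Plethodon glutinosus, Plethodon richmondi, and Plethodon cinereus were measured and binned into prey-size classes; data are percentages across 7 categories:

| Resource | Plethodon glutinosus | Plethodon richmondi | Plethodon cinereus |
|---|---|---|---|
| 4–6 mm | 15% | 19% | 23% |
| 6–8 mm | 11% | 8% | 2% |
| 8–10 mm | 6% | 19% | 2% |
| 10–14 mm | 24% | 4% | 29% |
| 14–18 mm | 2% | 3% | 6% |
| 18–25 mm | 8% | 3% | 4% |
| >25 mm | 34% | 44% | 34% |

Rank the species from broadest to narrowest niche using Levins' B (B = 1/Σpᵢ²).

Convert percentages to proportions (divide by 100).
Σp_glutᵢ² = 0.15² + 0.11² + 0.06² + 0.24² + 0.02² + 0.08² + 0.34² = 0.0225 + 0.0121 + 0.0036 + 0.0576 + 0.0004 + 0.0064 + 0.1156 = 0.2182
B_glut = 1 / 0.2182 = 4.5830
Σp_richᵢ² = 0.19² + 0.08² + 0.19² + 0.04² + 0.03² + 0.03² + 0.44² = 0.0361 + 0.0064 + 0.0361 + 0.0016 + 0.0009 + 0.0009 + 0.1936 = 0.2756
B_rich = 1 / 0.2756 = 3.6284
Σp_cineᵢ² = 0.23² + 0.02² + 0.02² + 0.29² + 0.06² + 0.04² + 0.34² = 0.0529 + 0.0004 + 0.0004 + 0.0841 + 0.0036 + 0.0016 + 0.1156 = 0.2586
B_cine = 1 / 0.2586 = 3.8670
Ranking by B (broadest → narrowest): Plethodon glutinosus (4.58) > Plethodon cinereus (3.87) > Plethodon richmondi (3.63)

Plethodon glutinosus > Plethodon cinereus > Plethodon richmondi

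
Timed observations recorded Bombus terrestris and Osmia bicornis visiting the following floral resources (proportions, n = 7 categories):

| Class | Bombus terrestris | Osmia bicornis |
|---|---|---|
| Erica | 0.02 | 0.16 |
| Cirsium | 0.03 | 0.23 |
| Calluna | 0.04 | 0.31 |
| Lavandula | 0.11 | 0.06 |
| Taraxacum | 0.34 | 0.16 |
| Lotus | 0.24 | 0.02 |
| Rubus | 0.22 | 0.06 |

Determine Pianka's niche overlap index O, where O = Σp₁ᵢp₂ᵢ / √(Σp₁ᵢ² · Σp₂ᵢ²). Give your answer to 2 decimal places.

Σ p₁ᵢp₂ᵢ = 0.0032 + 0.0069 + 0.0124 + 0.0066 + 0.0544 + 0.0048 + 0.0132 = 0.1015
Σp_1ᵢ² = 0.02² + 0.03² + 0.04² + 0.11² + 0.34² + 0.24² + 0.22² = 0.0004 + 0.0009 + 0.0016 + 0.0121 + 0.1156 + 0.0576 + 0.0484 = 0.2366
Σp_2ᵢ² = 0.16² + 0.23² + 0.31² + 0.06² + 0.16² + 0.02² + 0.06² = 0.0256 + 0.0529 + 0.0961 + 0.0036 + 0.0256 + 0.0004 + 0.0036 = 0.2078
O = 0.1015 / √(0.2366 × 0.2078) = 0.1015 / 0.22173 = 0.4578

0.46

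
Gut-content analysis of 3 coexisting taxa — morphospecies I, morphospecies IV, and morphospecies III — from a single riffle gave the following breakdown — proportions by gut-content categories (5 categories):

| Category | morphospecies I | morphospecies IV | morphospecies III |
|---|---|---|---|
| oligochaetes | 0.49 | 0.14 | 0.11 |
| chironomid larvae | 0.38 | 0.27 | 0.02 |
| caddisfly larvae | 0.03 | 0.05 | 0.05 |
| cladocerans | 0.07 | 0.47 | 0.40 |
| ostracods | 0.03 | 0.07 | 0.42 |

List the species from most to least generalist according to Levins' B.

morphospecies IV > morphospecies III > morphospecies I

Σp_Iᵢ² = 0.49² + 0.38² + 0.03² + 0.07² + 0.03² = 0.2401 + 0.1444 + 0.0009 + 0.0049 + 0.0009 = 0.3912
B_I = 1 / 0.3912 = 2.5562
Σp_IVᵢ² = 0.14² + 0.27² + 0.05² + 0.47² + 0.07² = 0.0196 + 0.0729 + 0.0025 + 0.2209 + 0.0049 = 0.3208
B_IV = 1 / 0.3208 = 3.1172
Σp_IIIᵢ² = 0.11² + 0.02² + 0.05² + 0.40² + 0.42² = 0.0121 + 0.0004 + 0.0025 + 0.1600 + 0.1764 = 0.3514
B_III = 1 / 0.3514 = 2.8458
Ranking by B (broadest → narrowest): morphospecies IV (3.12) > morphospecies III (2.85) > morphospecies I (2.56)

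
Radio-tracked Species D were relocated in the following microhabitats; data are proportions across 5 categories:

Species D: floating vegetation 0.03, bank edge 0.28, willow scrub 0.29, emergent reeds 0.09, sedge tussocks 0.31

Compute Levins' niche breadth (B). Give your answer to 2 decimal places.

Σpᵢ² = 0.03² + 0.28² + 0.29² + 0.09² + 0.31² = 0.0009 + 0.0784 + 0.0841 + 0.0081 + 0.0961 = 0.2676
B = 1 / 0.2676 = 3.7369

3.74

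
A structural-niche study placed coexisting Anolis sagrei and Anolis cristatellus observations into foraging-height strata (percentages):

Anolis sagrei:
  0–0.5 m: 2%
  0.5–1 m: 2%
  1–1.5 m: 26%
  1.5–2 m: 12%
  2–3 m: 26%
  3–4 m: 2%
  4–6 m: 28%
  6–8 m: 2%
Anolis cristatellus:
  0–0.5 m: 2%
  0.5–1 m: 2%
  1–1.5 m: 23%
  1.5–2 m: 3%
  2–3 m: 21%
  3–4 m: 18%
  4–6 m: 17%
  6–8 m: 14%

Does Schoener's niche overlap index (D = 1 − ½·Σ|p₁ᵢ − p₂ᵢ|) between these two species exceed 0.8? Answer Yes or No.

Convert percentages to proportions (divide by 100).
Σ|p₁ᵢ − p₂ᵢ| = 0.00 + 0.00 + 0.03 + 0.09 + 0.05 + 0.16 + 0.11 + 0.12 = 0.56
D = 1 − ½ × 0.56 = 1 − 0.280 = 0.7200
D = 0.7200 < 0.8 → No.

No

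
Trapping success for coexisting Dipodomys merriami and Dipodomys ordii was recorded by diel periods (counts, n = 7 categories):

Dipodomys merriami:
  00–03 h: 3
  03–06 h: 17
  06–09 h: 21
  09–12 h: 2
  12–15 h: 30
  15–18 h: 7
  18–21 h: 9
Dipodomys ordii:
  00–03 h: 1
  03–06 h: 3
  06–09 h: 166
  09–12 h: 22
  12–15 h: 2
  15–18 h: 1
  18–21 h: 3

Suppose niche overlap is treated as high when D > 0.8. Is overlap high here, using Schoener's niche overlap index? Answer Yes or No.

Proportions for Dipodomys merriami (n=89): 3/89=0.0337, 17/89=0.1910, 21/89=0.2360, 2/89=0.0225, 30/89=0.3371, 7/89=0.0787, 9/89=0.1011
Proportions for Dipodomys ordii (n=198): 1/198=0.0051, 3/198=0.0152, 166/198=0.8384, 22/198=0.1111, 2/198=0.0101, 1/198=0.0051, 3/198=0.0152
Σ|p₁ᵢ − p₂ᵢ| = 0.0286 + 0.1758 + 0.6024 + 0.0886 + 0.3270 + 0.0736 + 0.0859 = 1.3819
D = 1 − ½ × 1.3819 = 1 − 0.69095 = 0.30905
D = 0.30905 < 0.8 → No.

No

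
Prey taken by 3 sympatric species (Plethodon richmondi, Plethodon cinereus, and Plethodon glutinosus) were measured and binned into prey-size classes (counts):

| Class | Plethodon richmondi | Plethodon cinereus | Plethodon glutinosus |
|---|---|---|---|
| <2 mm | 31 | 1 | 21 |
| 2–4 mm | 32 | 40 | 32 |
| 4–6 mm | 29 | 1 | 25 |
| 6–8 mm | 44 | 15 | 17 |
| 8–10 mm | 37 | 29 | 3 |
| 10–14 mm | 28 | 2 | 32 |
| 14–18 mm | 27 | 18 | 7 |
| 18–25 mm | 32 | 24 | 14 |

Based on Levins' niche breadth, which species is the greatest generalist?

Proportions for Plethodon richmondi (n=260): 31/260=0.1192, 32/260=0.1231, 29/260=0.1115, 44/260=0.1692, 37/260=0.1423, 28/260=0.1077, 27/260=0.1038, 32/260=0.1231
Proportions for Plethodon cinereus (n=130): 1/130=0.0077, 40/130=0.3077, 1/130=0.0077, 15/130=0.1154, 29/130=0.2231, 2/130=0.0154, 18/130=0.1385, 24/130=0.1846
Proportions for Plethodon glutinosus (n=151): 21/151=0.1391, 32/151=0.2119, 25/151=0.1656, 17/151=0.1126, 3/151=0.0199, 32/151=0.2119, 7/151=0.0464, 14/151=0.0927
Σp_richᵢ² = 0.1192² + 0.1231² + 0.1115² + 0.1692² + 0.1423² + 0.1077² + 0.1038² + 0.1231² = 0.014209 + 0.015154 + 0.012432 + 0.028629 + 0.020249 + 0.011599 + 0.010774 + 0.015154 = 0.128200
B_rich = 1 / 0.128200 = 7.8003
Σp_cineᵢ² = 0.0077² + 0.3077² + 0.0077² + 0.1154² + 0.2231² + 0.0154² + 0.1385² + 0.1846² = 0.000059 + 0.094679 + 0.000059 + 0.013317 + 0.049774 + 0.000237 + 0.019182 + 0.034077 = 0.211384
B_cine = 1 / 0.211384 = 4.7307
Σp_glutᵢ² = 0.1391² + 0.2119² + 0.1656² + 0.1126² + 0.0199² + 0.2119² + 0.0464² + 0.0927² = 0.019349 + 0.044902 + 0.027423 + 0.012679 + 0.000396 + 0.044902 + 0.002153 + 0.008593 = 0.160397
B_glut = 1 / 0.160397 = 6.2345
Highest B → broadest niche (most generalist): Plethodon richmondi (B = 7.80).

Plethodon richmondi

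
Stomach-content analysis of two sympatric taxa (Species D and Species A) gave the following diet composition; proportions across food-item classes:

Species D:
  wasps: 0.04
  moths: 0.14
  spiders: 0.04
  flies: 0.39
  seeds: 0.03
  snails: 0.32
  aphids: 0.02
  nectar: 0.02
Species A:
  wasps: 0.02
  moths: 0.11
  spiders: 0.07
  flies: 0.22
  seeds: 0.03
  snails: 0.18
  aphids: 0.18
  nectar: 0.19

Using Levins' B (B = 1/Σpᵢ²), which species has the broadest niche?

Σp_Dᵢ² = 0.04² + 0.14² + 0.04² + 0.39² + 0.03² + 0.32² + 0.02² + 0.02² = 0.0016 + 0.0196 + 0.0016 + 0.1521 + 0.0009 + 0.1024 + 0.0004 + 0.0004 = 0.2790
B_D = 1 / 0.2790 = 3.5842
Σp_Aᵢ² = 0.02² + 0.11² + 0.07² + 0.22² + 0.03² + 0.18² + 0.18² + 0.19² = 0.0004 + 0.0121 + 0.0049 + 0.0484 + 0.0009 + 0.0324 + 0.0324 + 0.0361 = 0.1676
B_A = 1 / 0.1676 = 5.9666
Highest B → broadest niche (most generalist): Species A (B = 5.97).

Species A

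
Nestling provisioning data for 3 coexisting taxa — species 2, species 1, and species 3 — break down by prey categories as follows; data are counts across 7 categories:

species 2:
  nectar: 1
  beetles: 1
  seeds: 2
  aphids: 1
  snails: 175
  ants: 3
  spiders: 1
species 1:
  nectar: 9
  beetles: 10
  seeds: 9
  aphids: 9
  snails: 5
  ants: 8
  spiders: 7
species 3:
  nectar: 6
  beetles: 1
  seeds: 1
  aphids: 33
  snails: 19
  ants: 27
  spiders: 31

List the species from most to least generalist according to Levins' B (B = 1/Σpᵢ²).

species 1 > species 3 > species 2

Proportions for species 2 (n=184): 1/184=0.0054, 1/184=0.0054, 2/184=0.0109, 1/184=0.0054, 175/184=0.9511, 3/184=0.0163, 1/184=0.0054
Proportions for species 1 (n=57): 9/57=0.1579, 10/57=0.1754, 9/57=0.1579, 9/57=0.1579, 5/57=0.0877, 8/57=0.1404, 7/57=0.1228
Proportions for species 3 (n=118): 6/118=0.0508, 1/118=0.0085, 1/118=0.0085, 33/118=0.2797, 19/118=0.1610, 27/118=0.2288, 31/118=0.2627
Σp_2ᵢ² = 0.0054² + 0.0054² + 0.0109² + 0.0054² + 0.9511² + 0.0163² + 0.0054² = 0.000029 + 0.000029 + 0.000119 + 0.000029 + 0.904591 + 0.000266 + 0.000029 = 0.905092
B_2 = 1 / 0.905092 = 1.1049
Σp_1ᵢ² = 0.1579² + 0.1754² + 0.1579² + 0.1579² + 0.0877² + 0.1404² + 0.1228² = 0.024932 + 0.030765 + 0.024932 + 0.024932 + 0.007691 + 0.019712 + 0.015080 = 0.148044
B_1 = 1 / 0.148044 = 6.7547
Σp_3ᵢ² = 0.0508² + 0.0085² + 0.0085² + 0.2797² + 0.1610² + 0.2288² + 0.2627² = 0.002581 + 0.000072 + 0.000072 + 0.078232 + 0.025921 + 0.052349 + 0.069011 = 0.228238
B_3 = 1 / 0.228238 = 4.3814
Ranking by B (broadest → narrowest): species 1 (6.75) > species 3 (4.38) > species 2 (1.10)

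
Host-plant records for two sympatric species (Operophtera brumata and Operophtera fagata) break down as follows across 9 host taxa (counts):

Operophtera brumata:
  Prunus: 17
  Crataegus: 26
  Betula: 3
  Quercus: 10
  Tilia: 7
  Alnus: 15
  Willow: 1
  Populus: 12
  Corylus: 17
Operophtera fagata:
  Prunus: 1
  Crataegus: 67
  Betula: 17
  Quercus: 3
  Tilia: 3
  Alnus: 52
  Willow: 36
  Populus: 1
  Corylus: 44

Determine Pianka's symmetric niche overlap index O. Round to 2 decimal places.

Proportions for Operophtera brumata (n=108): 17/108=0.1574, 26/108=0.2407, 3/108=0.0278, 10/108=0.0926, 7/108=0.0648, 15/108=0.1389, 1/108=0.0093, 12/108=0.1111, 17/108=0.1574
Proportions for Operophtera fagata (n=224): 1/224=0.0045, 67/224=0.2991, 17/224=0.0759, 3/224=0.0134, 3/224=0.0134, 52/224=0.2321, 36/224=0.1607, 1/224=0.0045, 44/224=0.1964
Σ p₁ᵢp₂ᵢ = 0.000708 + 0.071993 + 0.002110 + 0.001241 + 0.000868 + 0.032239 + 0.001495 + 0.000500 + 0.030913 = 0.142067
Σp_1ᵢ² = 0.1574² + 0.2407² + 0.0278² + 0.0926² + 0.0648² + 0.1389² + 0.0093² + 0.1111² + 0.1574² = 0.024775 + 0.057936 + 0.000773 + 0.008575 + 0.004199 + 0.019293 + 0.000086 + 0.012343 + 0.024775 = 0.152755
Σp_2ᵢ² = 0.0045² + 0.2991² + 0.0759² + 0.0134² + 0.0134² + 0.2321² + 0.1607² + 0.0045² + 0.1964² = 0.000020 + 0.089461 + 0.005761 + 0.000180 + 0.000180 + 0.053870 + 0.025824 + 0.000020 + 0.038573 = 0.213889
O = 0.142067 / √(0.152755 × 0.213889) = 0.142067 / 0.1807557 = 0.7860

0.79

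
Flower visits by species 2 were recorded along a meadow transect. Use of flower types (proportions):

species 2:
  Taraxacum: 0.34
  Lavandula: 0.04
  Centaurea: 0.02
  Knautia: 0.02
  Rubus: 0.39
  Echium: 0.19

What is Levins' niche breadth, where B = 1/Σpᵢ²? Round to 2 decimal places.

3.27

Σpᵢ² = 0.34² + 0.04² + 0.02² + 0.02² + 0.39² + 0.19² = 0.1156 + 0.0016 + 0.0004 + 0.0004 + 0.1521 + 0.0361 = 0.3062
B = 1 / 0.3062 = 3.2658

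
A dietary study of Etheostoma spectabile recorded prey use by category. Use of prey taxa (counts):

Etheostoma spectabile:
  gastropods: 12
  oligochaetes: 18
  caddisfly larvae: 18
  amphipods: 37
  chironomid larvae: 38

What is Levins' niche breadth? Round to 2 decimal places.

Proportions for Etheostoma spectabile (n=123): 12/123=0.0976, 18/123=0.1463, 18/123=0.1463, 37/123=0.3008, 38/123=0.3089
Σpᵢ² = 0.0976² + 0.1463² + 0.1463² + 0.3008² + 0.3089² = 0.009526 + 0.021404 + 0.021404 + 0.090481 + 0.095419 = 0.238234
B = 1 / 0.238234 = 4.1976

4.20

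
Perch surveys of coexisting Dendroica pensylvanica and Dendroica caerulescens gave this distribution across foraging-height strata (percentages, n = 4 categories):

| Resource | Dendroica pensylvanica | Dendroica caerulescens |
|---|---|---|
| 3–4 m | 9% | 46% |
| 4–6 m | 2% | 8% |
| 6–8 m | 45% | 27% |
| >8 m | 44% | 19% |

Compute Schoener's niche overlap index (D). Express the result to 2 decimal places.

0.57

Convert percentages to proportions (divide by 100).
Σ|p₁ᵢ − p₂ᵢ| = 0.37 + 0.06 + 0.18 + 0.25 = 0.86
D = 1 − ½ × 0.86 = 1 − 0.430 = 0.5700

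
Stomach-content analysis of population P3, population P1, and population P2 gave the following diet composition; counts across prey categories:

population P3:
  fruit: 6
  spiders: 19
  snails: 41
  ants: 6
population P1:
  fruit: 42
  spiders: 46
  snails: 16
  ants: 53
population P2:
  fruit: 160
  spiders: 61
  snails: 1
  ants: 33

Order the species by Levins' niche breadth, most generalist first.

population P1 > population P3 > population P2

Proportions for population P3 (n=72): 6/72=0.0833, 19/72=0.2639, 41/72=0.5694, 6/72=0.0833
Proportions for population P1 (n=157): 42/157=0.2675, 46/157=0.2930, 16/157=0.1019, 53/157=0.3376
Proportions for population P2 (n=255): 160/255=0.6275, 61/255=0.2392, 1/255=0.0039, 33/255=0.1294
Σp_P3ᵢ² = 0.0833² + 0.2639² + 0.5694² + 0.0833² = 0.006939 + 0.069643 + 0.324216 + 0.006939 = 0.407737
B_P3 = 1 / 0.407737 = 2.4526
Σp_P1ᵢ² = 0.2675² + 0.2930² + 0.1019² + 0.3376² = 0.071556 + 0.085849 + 0.010384 + 0.113974 = 0.281763
B_P1 = 1 / 0.281763 = 3.5491
Σp_P2ᵢ² = 0.6275² + 0.2392² + 0.0039² + 0.1294² = 0.393756 + 0.057217 + 0.000015 + 0.016744 = 0.467732
B_P2 = 1 / 0.467732 = 2.1380
Ranking by B (broadest → narrowest): population P1 (3.55) > population P3 (2.45) > population P2 (2.14)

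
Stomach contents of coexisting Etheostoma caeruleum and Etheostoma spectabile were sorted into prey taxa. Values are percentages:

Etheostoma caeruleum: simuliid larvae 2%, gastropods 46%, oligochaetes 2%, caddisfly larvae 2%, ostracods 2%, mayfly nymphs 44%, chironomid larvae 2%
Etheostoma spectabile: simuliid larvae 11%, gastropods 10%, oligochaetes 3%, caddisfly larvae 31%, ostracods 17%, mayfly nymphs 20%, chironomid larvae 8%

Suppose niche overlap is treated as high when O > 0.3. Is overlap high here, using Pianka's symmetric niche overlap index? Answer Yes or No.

Convert percentages to proportions (divide by 100).
Σ p₁ᵢp₂ᵢ = 0.0022 + 0.0460 + 0.0006 + 0.0062 + 0.0034 + 0.0880 + 0.0016 = 0.1480
Σp_1ᵢ² = 0.02² + 0.46² + 0.02² + 0.02² + 0.02² + 0.44² + 0.02² = 0.0004 + 0.2116 + 0.0004 + 0.0004 + 0.0004 + 0.1936 + 0.0004 = 0.4072
Σp_2ᵢ² = 0.11² + 0.10² + 0.03² + 0.31² + 0.17² + 0.20² + 0.08² = 0.0121 + 0.0100 + 0.0009 + 0.0961 + 0.0289 + 0.0400 + 0.0064 = 0.1944
O = 0.1480 / √(0.4072 × 0.1944) = 0.1480 / 0.28135 = 0.5260
O = 0.5260 > 0.3 → Yes.

Yes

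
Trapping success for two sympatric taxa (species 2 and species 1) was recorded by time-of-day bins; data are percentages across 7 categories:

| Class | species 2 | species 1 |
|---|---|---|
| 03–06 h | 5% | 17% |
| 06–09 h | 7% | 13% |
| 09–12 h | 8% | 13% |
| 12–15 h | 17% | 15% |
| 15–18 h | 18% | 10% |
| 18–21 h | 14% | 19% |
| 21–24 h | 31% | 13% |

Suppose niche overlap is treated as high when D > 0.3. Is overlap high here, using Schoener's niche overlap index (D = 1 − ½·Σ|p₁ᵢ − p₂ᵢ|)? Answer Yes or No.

Convert percentages to proportions (divide by 100).
Σ|p₁ᵢ − p₂ᵢ| = 0.12 + 0.06 + 0.05 + 0.02 + 0.08 + 0.05 + 0.18 = 0.56
D = 1 − ½ × 0.56 = 1 − 0.280 = 0.7200
D = 0.7200 > 0.3 → Yes.

Yes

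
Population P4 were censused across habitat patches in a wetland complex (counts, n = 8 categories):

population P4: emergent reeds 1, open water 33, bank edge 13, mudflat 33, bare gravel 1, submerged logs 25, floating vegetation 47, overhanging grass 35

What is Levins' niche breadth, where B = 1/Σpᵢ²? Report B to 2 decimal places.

5.52

Proportions for population P4 (n=188): 1/188=0.0053, 33/188=0.1755, 13/188=0.0691, 33/188=0.1755, 1/188=0.0053, 25/188=0.1330, 47/188=0.2500, 35/188=0.1862
Σpᵢ² = 0.0053² + 0.1755² + 0.0691² + 0.1755² + 0.0053² + 0.1330² + 0.2500² + 0.1862² = 0.000028 + 0.030800 + 0.004775 + 0.030800 + 0.000028 + 0.017689 + 0.062500 + 0.034670 = 0.181290
B = 1 / 0.181290 = 5.5160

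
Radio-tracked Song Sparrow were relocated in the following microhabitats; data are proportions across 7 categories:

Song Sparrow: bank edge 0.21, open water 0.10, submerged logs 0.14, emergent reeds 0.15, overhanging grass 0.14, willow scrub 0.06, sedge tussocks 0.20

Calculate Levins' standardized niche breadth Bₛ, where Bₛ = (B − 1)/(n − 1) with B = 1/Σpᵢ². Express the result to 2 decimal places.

Σpᵢ² = 0.21² + 0.10² + 0.14² + 0.15² + 0.14² + 0.06² + 0.20² = 0.0441 + 0.0100 + 0.0196 + 0.0225 + 0.0196 + 0.0036 + 0.0400 = 0.1594
B = 1 / 0.1594 = 6.2735
Bₛ = (B − 1)/(n − 1) = (6.2735 − 1)/(7 − 1) = 5.2735/6 = 0.8789

0.88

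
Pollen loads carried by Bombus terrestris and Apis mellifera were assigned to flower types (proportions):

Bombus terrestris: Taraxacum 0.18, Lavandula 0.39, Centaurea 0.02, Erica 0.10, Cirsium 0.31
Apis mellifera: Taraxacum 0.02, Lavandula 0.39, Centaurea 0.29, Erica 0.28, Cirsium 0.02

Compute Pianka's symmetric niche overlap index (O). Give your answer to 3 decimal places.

Σ p₁ᵢp₂ᵢ = 0.0036 + 0.1521 + 0.0058 + 0.0280 + 0.0062 = 0.1957
Σp_1ᵢ² = 0.18² + 0.39² + 0.02² + 0.10² + 0.31² = 0.0324 + 0.1521 + 0.0004 + 0.0100 + 0.0961 = 0.2910
Σp_2ᵢ² = 0.02² + 0.39² + 0.29² + 0.28² + 0.02² = 0.0004 + 0.1521 + 0.0841 + 0.0784 + 0.0004 = 0.3154
O = 0.1957 / √(0.2910 × 0.3154) = 0.1957 / 0.302954 = 0.64597

0.646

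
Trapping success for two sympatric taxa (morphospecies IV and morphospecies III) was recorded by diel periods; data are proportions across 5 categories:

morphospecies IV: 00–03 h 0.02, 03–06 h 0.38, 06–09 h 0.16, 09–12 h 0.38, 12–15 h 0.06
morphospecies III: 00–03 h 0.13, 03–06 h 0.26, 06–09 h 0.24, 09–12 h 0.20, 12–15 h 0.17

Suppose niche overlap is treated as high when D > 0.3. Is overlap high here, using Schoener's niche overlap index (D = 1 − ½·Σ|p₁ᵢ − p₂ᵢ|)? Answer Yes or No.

Yes

Σ|p₁ᵢ − p₂ᵢ| = 0.11 + 0.12 + 0.08 + 0.18 + 0.11 = 0.60
D = 1 − ½ × 0.60 = 1 − 0.300 = 0.7000
D = 0.7000 > 0.3 → Yes.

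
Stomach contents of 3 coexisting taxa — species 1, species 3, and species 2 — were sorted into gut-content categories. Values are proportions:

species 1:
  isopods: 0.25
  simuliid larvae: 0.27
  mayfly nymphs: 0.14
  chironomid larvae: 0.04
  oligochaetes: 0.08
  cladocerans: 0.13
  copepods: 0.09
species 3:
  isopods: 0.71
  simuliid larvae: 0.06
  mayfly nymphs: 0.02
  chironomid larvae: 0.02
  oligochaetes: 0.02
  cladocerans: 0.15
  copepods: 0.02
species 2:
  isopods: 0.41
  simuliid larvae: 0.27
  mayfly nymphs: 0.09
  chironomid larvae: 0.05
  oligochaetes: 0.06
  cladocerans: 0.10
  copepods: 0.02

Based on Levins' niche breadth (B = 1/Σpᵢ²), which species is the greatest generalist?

species 1

Σp_1ᵢ² = 0.25² + 0.27² + 0.14² + 0.04² + 0.08² + 0.13² + 0.09² = 0.0625 + 0.0729 + 0.0196 + 0.0016 + 0.0064 + 0.0169 + 0.0081 = 0.1880
B_1 = 1 / 0.1880 = 5.3191
Σp_3ᵢ² = 0.71² + 0.06² + 0.02² + 0.02² + 0.02² + 0.15² + 0.02² = 0.5041 + 0.0036 + 0.0004 + 0.0004 + 0.0004 + 0.0225 + 0.0004 = 0.5318
B_3 = 1 / 0.5318 = 1.8804
Σp_2ᵢ² = 0.41² + 0.27² + 0.09² + 0.05² + 0.06² + 0.10² + 0.02² = 0.1681 + 0.0729 + 0.0081 + 0.0025 + 0.0036 + 0.0100 + 0.0004 = 0.2656
B_2 = 1 / 0.2656 = 3.7651
Highest B → broadest niche (most generalist): species 1 (B = 5.32).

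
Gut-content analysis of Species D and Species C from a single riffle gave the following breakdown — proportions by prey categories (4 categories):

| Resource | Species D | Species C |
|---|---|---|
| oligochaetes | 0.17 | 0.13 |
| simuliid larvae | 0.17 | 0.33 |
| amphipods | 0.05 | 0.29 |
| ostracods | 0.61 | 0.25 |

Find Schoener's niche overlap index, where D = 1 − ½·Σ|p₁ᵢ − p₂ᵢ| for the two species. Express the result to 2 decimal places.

0.60

Σ|p₁ᵢ − p₂ᵢ| = 0.04 + 0.16 + 0.24 + 0.36 = 0.80
D = 1 − ½ × 0.80 = 1 − 0.400 = 0.6000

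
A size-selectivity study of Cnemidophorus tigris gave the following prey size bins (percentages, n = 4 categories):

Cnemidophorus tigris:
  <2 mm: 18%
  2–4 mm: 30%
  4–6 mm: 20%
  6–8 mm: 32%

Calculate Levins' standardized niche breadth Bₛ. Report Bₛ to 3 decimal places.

Convert percentages to proportions (divide by 100).
Σpᵢ² = 0.18² + 0.30² + 0.20² + 0.32² = 0.0324 + 0.0900 + 0.0400 + 0.1024 = 0.2648
B = 1 / 0.2648 = 3.77644
Bₛ = (B − 1)/(n − 1) = (3.77644 − 1)/(4 − 1) = 2.77644/3 = 0.92548

0.925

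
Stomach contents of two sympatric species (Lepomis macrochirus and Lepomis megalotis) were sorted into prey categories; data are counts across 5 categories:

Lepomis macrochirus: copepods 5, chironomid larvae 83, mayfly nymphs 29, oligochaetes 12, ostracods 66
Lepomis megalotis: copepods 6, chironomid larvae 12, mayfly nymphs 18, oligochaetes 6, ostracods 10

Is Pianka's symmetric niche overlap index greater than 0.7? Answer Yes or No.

Yes

Proportions for Lepomis macrochirus (n=195): 5/195=0.0256, 83/195=0.4256, 29/195=0.1487, 12/195=0.0615, 66/195=0.3385
Proportions for Lepomis megalotis (n=52): 6/52=0.1154, 12/52=0.2308, 18/52=0.3462, 6/52=0.1154, 10/52=0.1923
Σ p₁ᵢp₂ᵢ = 0.002954 + 0.098228 + 0.051480 + 0.007097 + 0.065094 = 0.224853
Σp_1ᵢ² = 0.0256² + 0.4256² + 0.1487² + 0.0615² + 0.3385² = 0.000655 + 0.181135 + 0.022112 + 0.003782 + 0.114582 = 0.322266
Σp_2ᵢ² = 0.1154² + 0.2308² + 0.3462² + 0.1154² + 0.1923² = 0.013317 + 0.053269 + 0.119854 + 0.013317 + 0.036979 = 0.236736
O = 0.224853 / √(0.322266 × 0.236736) = 0.224853 / 0.2762100 = 0.8141
O = 0.8141 > 0.7 → Yes.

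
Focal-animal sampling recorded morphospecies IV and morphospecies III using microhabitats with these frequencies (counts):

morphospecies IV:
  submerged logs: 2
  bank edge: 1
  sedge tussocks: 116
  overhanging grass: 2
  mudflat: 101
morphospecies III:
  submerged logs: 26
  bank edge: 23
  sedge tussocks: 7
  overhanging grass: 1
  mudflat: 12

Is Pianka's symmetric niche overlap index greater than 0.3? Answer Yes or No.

Proportions for morphospecies IV (n=222): 2/222=0.0090, 1/222=0.0045, 116/222=0.5225, 2/222=0.0090, 101/222=0.4550
Proportions for morphospecies III (n=69): 26/69=0.3768, 23/69=0.3333, 7/69=0.1014, 1/69=0.0145, 12/69=0.1739
Σ p₁ᵢp₂ᵢ = 0.003391 + 0.001500 + 0.052982 + 0.000131 + 0.079125 = 0.137129
Σp_1ᵢ² = 0.0090² + 0.0045² + 0.5225² + 0.0090² + 0.4550² = 0.000081 + 0.000020 + 0.273006 + 0.000081 + 0.207025 = 0.480213
Σp_2ᵢ² = 0.3768² + 0.3333² + 0.1014² + 0.0145² + 0.1739² = 0.141978 + 0.111089 + 0.010282 + 0.000210 + 0.030241 = 0.293800
O = 0.137129 / √(0.480213 × 0.293800) = 0.137129 / 0.3756149 = 0.3651
O = 0.3651 > 0.3 → Yes.

Yes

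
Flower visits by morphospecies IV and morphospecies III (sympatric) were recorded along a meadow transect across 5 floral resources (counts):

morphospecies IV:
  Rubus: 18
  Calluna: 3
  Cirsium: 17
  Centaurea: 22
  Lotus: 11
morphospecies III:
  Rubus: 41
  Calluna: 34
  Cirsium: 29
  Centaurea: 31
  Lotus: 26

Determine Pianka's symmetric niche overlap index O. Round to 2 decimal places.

Proportions for morphospecies IV (n=71): 18/71=0.2535, 3/71=0.0423, 17/71=0.2394, 22/71=0.3099, 11/71=0.1549
Proportions for morphospecies III (n=161): 41/161=0.2547, 34/161=0.2112, 29/161=0.1801, 31/161=0.1925, 26/161=0.1615
Σ p₁ᵢp₂ᵢ = 0.064566 + 0.008934 + 0.043116 + 0.059656 + 0.025016 = 0.201288
Σp_1ᵢ² = 0.2535² + 0.0423² + 0.2394² + 0.3099² + 0.1549² = 0.064262 + 0.001789 + 0.057312 + 0.096038 + 0.023994 = 0.243395
Σp_2ᵢ² = 0.2547² + 0.2112² + 0.1801² + 0.1925² + 0.1615² = 0.064872 + 0.044605 + 0.032436 + 0.037056 + 0.026082 = 0.205051
O = 0.201288 / √(0.243395 × 0.205051) = 0.201288 / 0.2234019 = 0.9010

0.90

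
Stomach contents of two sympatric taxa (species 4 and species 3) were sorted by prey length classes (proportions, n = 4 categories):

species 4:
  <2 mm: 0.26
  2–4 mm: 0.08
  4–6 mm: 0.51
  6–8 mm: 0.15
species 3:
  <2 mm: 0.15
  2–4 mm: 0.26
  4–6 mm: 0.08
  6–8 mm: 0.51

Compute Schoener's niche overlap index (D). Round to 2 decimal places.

Σ|p₁ᵢ − p₂ᵢ| = 0.11 + 0.18 + 0.43 + 0.36 = 1.08
D = 1 − ½ × 1.08 = 1 − 0.540 = 0.4600

0.46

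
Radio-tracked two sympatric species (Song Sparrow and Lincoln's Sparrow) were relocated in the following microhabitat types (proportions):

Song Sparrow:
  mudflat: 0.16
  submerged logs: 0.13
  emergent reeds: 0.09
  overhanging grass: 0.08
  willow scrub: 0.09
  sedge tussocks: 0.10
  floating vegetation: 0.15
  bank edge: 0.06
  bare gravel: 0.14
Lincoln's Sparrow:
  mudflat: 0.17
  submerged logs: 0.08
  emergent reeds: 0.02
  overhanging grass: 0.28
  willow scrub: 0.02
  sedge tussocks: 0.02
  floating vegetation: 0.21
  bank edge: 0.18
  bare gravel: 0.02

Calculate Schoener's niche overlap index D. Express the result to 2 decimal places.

Σ|p₁ᵢ − p₂ᵢ| = 0.01 + 0.05 + 0.07 + 0.20 + 0.07 + 0.08 + 0.06 + 0.12 + 0.12 = 0.78
D = 1 − ½ × 0.78 = 1 − 0.390 = 0.6100

0.61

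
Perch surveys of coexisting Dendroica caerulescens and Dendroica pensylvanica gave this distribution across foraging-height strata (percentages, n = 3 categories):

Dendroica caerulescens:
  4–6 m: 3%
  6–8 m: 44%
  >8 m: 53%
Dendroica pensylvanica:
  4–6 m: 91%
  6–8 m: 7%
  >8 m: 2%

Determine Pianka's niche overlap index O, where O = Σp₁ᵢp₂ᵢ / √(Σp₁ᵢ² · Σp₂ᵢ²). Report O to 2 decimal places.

0.11

Convert percentages to proportions (divide by 100).
Σ p₁ᵢp₂ᵢ = 0.0273 + 0.0308 + 0.0106 = 0.0687
Σp_1ᵢ² = 0.03² + 0.44² + 0.53² = 0.0009 + 0.1936 + 0.2809 = 0.4754
Σp_2ᵢ² = 0.91² + 0.07² + 0.02² = 0.8281 + 0.0049 + 0.0004 = 0.8334
O = 0.0687 / √(0.4754 × 0.8334) = 0.0687 / 0.62944 = 0.1091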